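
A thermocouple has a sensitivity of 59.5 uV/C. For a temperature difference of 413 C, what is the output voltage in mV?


The thermocouple output V = sensitivity * dT.
V = 59.5 uV/C * 413 C
V = 24573.5 uV
V = 24.573 mV

24.573 mV


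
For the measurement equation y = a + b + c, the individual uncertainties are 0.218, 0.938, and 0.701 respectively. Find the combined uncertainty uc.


For a sum of independent quantities, uc = sqrt(u1^2 + u2^2 + u3^2).
uc = sqrt(0.218^2 + 0.938^2 + 0.701^2)
uc = sqrt(0.047524 + 0.879844 + 0.491401)
uc = 1.1911

1.1911


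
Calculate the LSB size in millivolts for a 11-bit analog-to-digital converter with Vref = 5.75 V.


The resolution (LSB) of an ADC is Vref / 2^n.
LSB = 5.75 / 2^11
LSB = 5.75 / 2048
LSB = 0.00280762 V = 2.80761719 mV

2.80761719 mV


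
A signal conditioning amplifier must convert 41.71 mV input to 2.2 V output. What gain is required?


Gain = Vout / Vin (converting to same units).
G = 2.2 V / 41.71 mV
G = 2200.0 mV / 41.71 mV
G = 52.75

52.75


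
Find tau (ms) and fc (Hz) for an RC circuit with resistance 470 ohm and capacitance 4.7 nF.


Time constant: tau = R * C.
tau = 470 * 4.70e-09 = 2.209e-06 s
tau = 0.0022 ms
Cutoff frequency: fc = 1 / (2*pi*R*C).
fc = 1 / (2*pi*2.209e-06) = 72048.41 Hz

tau = 0.0022 ms, fc = 72048.41 Hz


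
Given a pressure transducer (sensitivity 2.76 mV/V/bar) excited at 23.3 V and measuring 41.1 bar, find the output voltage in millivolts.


Output = sensitivity * Vex * P.
Vout = 2.76 * 23.3 * 41.1
Vout = 64.308 * 41.1
Vout = 2643.06 mV

2643.06 mV


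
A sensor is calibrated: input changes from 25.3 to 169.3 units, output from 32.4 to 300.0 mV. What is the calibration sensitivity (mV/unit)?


Sensitivity = (y2 - y1) / (x2 - x1).
S = (300.0 - 32.4) / (169.3 - 25.3)
S = 267.6 / 144.0
S = 1.8583 mV/unit

1.8583 mV/unit


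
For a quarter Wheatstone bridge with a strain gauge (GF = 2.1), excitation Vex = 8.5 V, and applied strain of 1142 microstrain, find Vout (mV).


Quarter bridge output: Vout = (GF * epsilon * Vex) / 4.
Vout = (2.1 * 1142e-6 * 8.5) / 4
Vout = 0.0203847 / 4 V
Vout = 0.00509618 V = 5.0962 mV

5.0962 mV


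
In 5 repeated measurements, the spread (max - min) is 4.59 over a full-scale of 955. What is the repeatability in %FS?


Repeatability = (spread / full scale) * 100%.
R = (4.59 / 955) * 100
R = 0.481 %FS

0.481 %FS


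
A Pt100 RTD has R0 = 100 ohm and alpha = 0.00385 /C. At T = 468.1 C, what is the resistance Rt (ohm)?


The RTD equation: Rt = R0 * (1 + alpha * T).
Rt = 100 * (1 + 0.00385 * 468.1)
Rt = 100 * (1 + 1.802185)
Rt = 100 * 2.802185
Rt = 280.219 ohm

280.219 ohm


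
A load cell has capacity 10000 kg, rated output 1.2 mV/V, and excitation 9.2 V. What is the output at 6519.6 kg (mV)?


Vout = rated_output * Vex * (load / capacity).
Vout = 1.2 * 9.2 * (6519.6 / 10000)
Vout = 1.2 * 9.2 * 0.65196
Vout = 7.198 mV

7.198 mV


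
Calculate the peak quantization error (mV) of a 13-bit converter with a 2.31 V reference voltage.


The maximum quantization error is +/- LSB/2.
LSB = Vref / 2^n = 2.31 / 8192 = 0.00028198 V
Max error = LSB / 2 = 0.00028198 / 2 = 0.00014099 V
Max error = 0.141 mV

0.141 mV


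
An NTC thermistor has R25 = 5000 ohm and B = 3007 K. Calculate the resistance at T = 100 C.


NTC thermistor equation: Rt = R25 * exp(B * (1/T - 1/T25)).
T in Kelvin: 373.15 K, T25 = 298.15 K
1/T - 1/T25 = 1/373.15 - 1/298.15 = -0.00067413
B * (1/T - 1/T25) = 3007 * -0.00067413 = -2.0271
Rt = 5000 * exp(-2.0271) = 658.6 ohm

658.6 ohm


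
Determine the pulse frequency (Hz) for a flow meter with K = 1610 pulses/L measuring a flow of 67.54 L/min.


Frequency = K * Q / 60 (converting L/min to L/s).
f = 1610 * 67.54 / 60
f = 108739.4 / 60
f = 1812.32 Hz

1812.32 Hz


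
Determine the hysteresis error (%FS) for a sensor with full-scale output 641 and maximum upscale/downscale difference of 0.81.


Hysteresis = (max difference / full scale) * 100%.
H = (0.81 / 641) * 100
H = 0.126 %FS

0.126 %FS


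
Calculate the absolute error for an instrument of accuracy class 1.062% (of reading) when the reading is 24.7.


Absolute error = (accuracy% / 100) * reading.
Error = (1.062 / 100) * 24.7
Error = 0.01062 * 24.7
Error = 0.2623

0.2623


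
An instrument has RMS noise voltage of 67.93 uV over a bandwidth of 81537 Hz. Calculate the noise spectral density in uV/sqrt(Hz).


Noise spectral density = Vrms / sqrt(BW).
NSD = 67.93 / sqrt(81537)
NSD = 67.93 / 285.5468
NSD = 0.2379 uV/sqrt(Hz)

0.2379 uV/sqrt(Hz)


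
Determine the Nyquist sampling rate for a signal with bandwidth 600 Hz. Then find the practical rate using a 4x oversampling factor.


By Nyquist theorem, fs_min = 2 * fmax.
fs_min = 2 * 600 = 1200 Hz
Practical rate = 4 * fs_min = 4 * 1200 = 4800 Hz

fs_min = 1200 Hz, fs_practical = 4800 Hz


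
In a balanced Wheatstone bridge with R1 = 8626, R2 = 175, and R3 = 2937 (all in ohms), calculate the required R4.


At balance: R1*R4 = R2*R3, so R4 = R2*R3/R1.
R4 = 175 * 2937 / 8626
R4 = 513975 / 8626
R4 = 59.58 ohm

59.58 ohm


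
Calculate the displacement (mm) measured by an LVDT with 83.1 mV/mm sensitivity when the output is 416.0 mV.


Displacement = Vout / sensitivity.
d = 416.0 / 83.1
d = 5.006 mm

5.006 mm


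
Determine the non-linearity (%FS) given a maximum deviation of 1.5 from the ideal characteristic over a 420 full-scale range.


Linearity error = (max deviation / full scale) * 100%.
Linearity = (1.5 / 420) * 100
Linearity = 0.357 %FS

0.357 %FS


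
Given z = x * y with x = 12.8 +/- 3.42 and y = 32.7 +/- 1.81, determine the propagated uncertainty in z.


For a product z = x*y, the relative uncertainty is:
uz/z = sqrt((ux/x)^2 + (uy/y)^2)
Relative uncertainties: ux/x = 3.42/12.8 = 0.267187
uy/y = 1.81/32.7 = 0.055352
z = 12.8 * 32.7 = 418.6
uz = 418.6 * sqrt(0.267187^2 + 0.055352^2) = 114.209

114.209


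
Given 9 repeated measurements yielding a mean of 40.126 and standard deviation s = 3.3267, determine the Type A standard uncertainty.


The standard uncertainty for Type A evaluation is u = s / sqrt(n).
u = 3.3267 / sqrt(9)
u = 3.3267 / 3.0
u = 1.1089

1.1089


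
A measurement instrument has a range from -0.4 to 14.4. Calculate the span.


Span = upper range - lower range.
Span = 14.4 - (-0.4)
Span = 14.8

14.8


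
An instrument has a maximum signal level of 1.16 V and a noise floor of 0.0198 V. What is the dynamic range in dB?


Dynamic range = 20 * log10(Vmax / Vnoise).
DR = 20 * log10(1.16 / 0.0198)
DR = 20 * log10(58.59)
DR = 35.36 dB

35.36 dB


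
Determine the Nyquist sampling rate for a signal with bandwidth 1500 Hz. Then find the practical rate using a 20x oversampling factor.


By Nyquist theorem, fs_min = 2 * fmax.
fs_min = 2 * 1500 = 3000 Hz
Practical rate = 20 * fs_min = 20 * 3000 = 60000 Hz

fs_min = 3000 Hz, fs_practical = 60000 Hz


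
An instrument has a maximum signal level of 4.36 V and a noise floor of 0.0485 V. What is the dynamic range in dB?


Dynamic range = 20 * log10(Vmax / Vnoise).
DR = 20 * log10(4.36 / 0.0485)
DR = 20 * log10(89.9)
DR = 39.07 dB

39.07 dB


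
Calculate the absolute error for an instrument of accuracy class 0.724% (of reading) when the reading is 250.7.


Absolute error = (accuracy% / 100) * reading.
Error = (0.724 / 100) * 250.7
Error = 0.00724 * 250.7
Error = 1.8151

1.8151


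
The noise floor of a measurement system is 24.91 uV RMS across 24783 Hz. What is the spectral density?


Noise spectral density = Vrms / sqrt(BW).
NSD = 24.91 / sqrt(24783)
NSD = 24.91 / 157.4262
NSD = 0.1582 uV/sqrt(Hz)

0.1582 uV/sqrt(Hz)


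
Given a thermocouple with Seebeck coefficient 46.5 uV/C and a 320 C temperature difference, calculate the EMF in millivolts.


The thermocouple output V = sensitivity * dT.
V = 46.5 uV/C * 320 C
V = 14880.0 uV
V = 14.88 mV

14.88 mV


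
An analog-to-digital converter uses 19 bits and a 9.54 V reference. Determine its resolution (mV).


The resolution (LSB) of an ADC is Vref / 2^n.
LSB = 9.54 / 2^19
LSB = 9.54 / 524288
LSB = 1.82e-05 V = 0.01819611 mV

0.01819611 mV


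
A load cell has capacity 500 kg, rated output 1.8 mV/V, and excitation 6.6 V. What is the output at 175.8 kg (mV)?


Vout = rated_output * Vex * (load / capacity).
Vout = 1.8 * 6.6 * (175.8 / 500)
Vout = 1.8 * 6.6 * 0.3516
Vout = 4.177 mV

4.177 mV


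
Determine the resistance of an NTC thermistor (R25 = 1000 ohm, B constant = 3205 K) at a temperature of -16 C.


NTC thermistor equation: Rt = R25 * exp(B * (1/T - 1/T25)).
T in Kelvin: 257.15 K, T25 = 298.15 K
1/T - 1/T25 = 1/257.15 - 1/298.15 = 0.00053476
B * (1/T - 1/T25) = 3205 * 0.00053476 = 1.7139
Rt = 1000 * exp(1.7139) = 5550.7 ohm

5550.7 ohm


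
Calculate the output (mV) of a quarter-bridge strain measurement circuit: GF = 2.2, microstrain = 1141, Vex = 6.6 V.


Quarter bridge output: Vout = (GF * epsilon * Vex) / 4.
Vout = (2.2 * 1141e-6 * 6.6) / 4
Vout = 0.01656732 / 4 V
Vout = 0.00414183 V = 4.1418 mV

4.1418 mV


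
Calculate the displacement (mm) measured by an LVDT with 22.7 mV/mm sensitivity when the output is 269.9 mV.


Displacement = Vout / sensitivity.
d = 269.9 / 22.7
d = 11.89 mm

11.89 mm


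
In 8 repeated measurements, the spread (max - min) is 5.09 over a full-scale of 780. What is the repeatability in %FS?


Repeatability = (spread / full scale) * 100%.
R = (5.09 / 780) * 100
R = 0.653 %FS

0.653 %FS


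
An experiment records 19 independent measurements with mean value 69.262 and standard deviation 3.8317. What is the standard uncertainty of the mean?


The standard uncertainty for Type A evaluation is u = s / sqrt(n).
u = 3.8317 / sqrt(19)
u = 3.8317 / 4.3589
u = 0.8791

0.8791


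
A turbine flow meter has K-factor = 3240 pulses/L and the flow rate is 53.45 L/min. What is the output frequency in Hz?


Frequency = K * Q / 60 (converting L/min to L/s).
f = 3240 * 53.45 / 60
f = 173178.0 / 60
f = 2886.3 Hz

2886.3 Hz


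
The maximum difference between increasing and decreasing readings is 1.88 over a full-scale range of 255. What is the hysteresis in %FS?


Hysteresis = (max difference / full scale) * 100%.
H = (1.88 / 255) * 100
H = 0.737 %FS

0.737 %FS


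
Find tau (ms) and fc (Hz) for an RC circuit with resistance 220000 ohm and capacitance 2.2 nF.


Time constant: tau = R * C.
tau = 220000 * 2.20e-09 = 0.000484 s
tau = 0.484 ms
Cutoff frequency: fc = 1 / (2*pi*R*C).
fc = 1 / (2*pi*0.000484) = 328.83 Hz

tau = 0.484 ms, fc = 328.83 Hz


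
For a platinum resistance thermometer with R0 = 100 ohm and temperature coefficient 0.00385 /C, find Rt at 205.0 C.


The RTD equation: Rt = R0 * (1 + alpha * T).
Rt = 100 * (1 + 0.00385 * 205.0)
Rt = 100 * (1 + 0.78925)
Rt = 100 * 1.78925
Rt = 178.925 ohm

178.925 ohm


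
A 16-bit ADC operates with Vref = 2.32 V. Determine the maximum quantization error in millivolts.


The maximum quantization error is +/- LSB/2.
LSB = Vref / 2^n = 2.32 / 65536 = 3.54e-05 V
Max error = LSB / 2 = 3.54e-05 / 2 = 1.77e-05 V
Max error = 0.0177 mV

0.0177 mV


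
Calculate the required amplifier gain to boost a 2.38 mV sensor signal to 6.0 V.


Gain = Vout / Vin (converting to same units).
G = 6.0 V / 2.38 mV
G = 6000.0 mV / 2.38 mV
G = 2521.01

2521.01


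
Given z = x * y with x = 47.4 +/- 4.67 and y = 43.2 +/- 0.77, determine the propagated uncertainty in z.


For a product z = x*y, the relative uncertainty is:
uz/z = sqrt((ux/x)^2 + (uy/y)^2)
Relative uncertainties: ux/x = 4.67/47.4 = 0.098523
uy/y = 0.77/43.2 = 0.017824
z = 47.4 * 43.2 = 2047.7
uz = 2047.7 * sqrt(0.098523^2 + 0.017824^2) = 205.019

205.019


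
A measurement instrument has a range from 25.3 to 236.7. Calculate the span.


Span = upper range - lower range.
Span = 236.7 - (25.3)
Span = 211.4

211.4


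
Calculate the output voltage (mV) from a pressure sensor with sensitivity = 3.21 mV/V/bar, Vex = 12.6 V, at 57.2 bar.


Output = sensitivity * Vex * P.
Vout = 3.21 * 12.6 * 57.2
Vout = 40.446 * 57.2
Vout = 2313.51 mV

2313.51 mV


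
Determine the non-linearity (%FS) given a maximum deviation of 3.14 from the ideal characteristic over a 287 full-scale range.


Linearity error = (max deviation / full scale) * 100%.
Linearity = (3.14 / 287) * 100
Linearity = 1.094 %FS

1.094 %FS


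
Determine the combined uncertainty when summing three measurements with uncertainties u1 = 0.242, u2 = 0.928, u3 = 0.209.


For a sum of independent quantities, uc = sqrt(u1^2 + u2^2 + u3^2).
uc = sqrt(0.242^2 + 0.928^2 + 0.209^2)
uc = sqrt(0.058564 + 0.861184 + 0.043681)
uc = 0.9815

0.9815


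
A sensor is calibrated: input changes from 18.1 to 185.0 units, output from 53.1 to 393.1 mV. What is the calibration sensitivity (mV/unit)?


Sensitivity = (y2 - y1) / (x2 - x1).
S = (393.1 - 53.1) / (185.0 - 18.1)
S = 340.0 / 166.9
S = 2.0371 mV/unit

2.0371 mV/unit


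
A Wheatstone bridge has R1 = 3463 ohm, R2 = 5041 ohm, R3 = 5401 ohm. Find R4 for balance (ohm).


At balance: R1*R4 = R2*R3, so R4 = R2*R3/R1.
R4 = 5041 * 5401 / 3463
R4 = 27226441 / 3463
R4 = 7862.1 ohm

7862.1 ohm


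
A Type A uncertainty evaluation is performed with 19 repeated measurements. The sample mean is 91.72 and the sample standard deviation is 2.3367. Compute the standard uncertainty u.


The standard uncertainty for Type A evaluation is u = s / sqrt(n).
u = 2.3367 / sqrt(19)
u = 2.3367 / 4.3589
u = 0.5361

0.5361


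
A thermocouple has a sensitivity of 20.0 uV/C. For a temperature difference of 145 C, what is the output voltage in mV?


The thermocouple output V = sensitivity * dT.
V = 20.0 uV/C * 145 C
V = 2900.0 uV
V = 2.9 mV

2.9 mV


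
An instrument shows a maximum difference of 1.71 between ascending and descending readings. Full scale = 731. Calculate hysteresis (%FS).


Hysteresis = (max difference / full scale) * 100%.
H = (1.71 / 731) * 100
H = 0.234 %FS

0.234 %FS


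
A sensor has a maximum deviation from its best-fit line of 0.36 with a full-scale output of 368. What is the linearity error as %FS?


Linearity error = (max deviation / full scale) * 100%.
Linearity = (0.36 / 368) * 100
Linearity = 0.098 %FS

0.098 %FS


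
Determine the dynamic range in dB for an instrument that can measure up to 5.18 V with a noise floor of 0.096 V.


Dynamic range = 20 * log10(Vmax / Vnoise).
DR = 20 * log10(5.18 / 0.096)
DR = 20 * log10(53.96)
DR = 34.64 dB

34.64 dB


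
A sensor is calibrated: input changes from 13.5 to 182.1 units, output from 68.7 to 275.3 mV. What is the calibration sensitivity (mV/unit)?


Sensitivity = (y2 - y1) / (x2 - x1).
S = (275.3 - 68.7) / (182.1 - 13.5)
S = 206.6 / 168.6
S = 1.2254 mV/unit

1.2254 mV/unit


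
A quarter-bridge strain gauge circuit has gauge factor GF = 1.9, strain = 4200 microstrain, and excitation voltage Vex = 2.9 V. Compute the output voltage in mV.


Quarter bridge output: Vout = (GF * epsilon * Vex) / 4.
Vout = (1.9 * 4200e-6 * 2.9) / 4
Vout = 0.023142 / 4 V
Vout = 0.0057855 V = 5.7855 mV

5.7855 mV


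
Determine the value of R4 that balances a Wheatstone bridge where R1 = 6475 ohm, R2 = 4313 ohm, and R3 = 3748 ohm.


At balance: R1*R4 = R2*R3, so R4 = R2*R3/R1.
R4 = 4313 * 3748 / 6475
R4 = 16165124 / 6475
R4 = 2496.54 ohm

2496.54 ohm


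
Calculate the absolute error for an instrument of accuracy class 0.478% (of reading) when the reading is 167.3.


Absolute error = (accuracy% / 100) * reading.
Error = (0.478 / 100) * 167.3
Error = 0.00478 * 167.3
Error = 0.7997

0.7997


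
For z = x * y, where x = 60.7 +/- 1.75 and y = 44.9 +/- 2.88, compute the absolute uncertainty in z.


For a product z = x*y, the relative uncertainty is:
uz/z = sqrt((ux/x)^2 + (uy/y)^2)
Relative uncertainties: ux/x = 1.75/60.7 = 0.02883
uy/y = 2.88/44.9 = 0.064143
z = 60.7 * 44.9 = 2725.4
uz = 2725.4 * sqrt(0.02883^2 + 0.064143^2) = 191.663

191.663


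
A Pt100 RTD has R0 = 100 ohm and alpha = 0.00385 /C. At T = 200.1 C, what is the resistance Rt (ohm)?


The RTD equation: Rt = R0 * (1 + alpha * T).
Rt = 100 * (1 + 0.00385 * 200.1)
Rt = 100 * (1 + 0.770385)
Rt = 100 * 1.770385
Rt = 177.038 ohm

177.038 ohm


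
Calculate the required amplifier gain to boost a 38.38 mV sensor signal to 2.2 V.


Gain = Vout / Vin (converting to same units).
G = 2.2 V / 38.38 mV
G = 2200.0 mV / 38.38 mV
G = 57.32

57.32


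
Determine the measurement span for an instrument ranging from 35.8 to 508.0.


Span = upper range - lower range.
Span = 508.0 - (35.8)
Span = 472.2

472.2


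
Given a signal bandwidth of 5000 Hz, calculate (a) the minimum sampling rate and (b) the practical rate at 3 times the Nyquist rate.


By Nyquist theorem, fs_min = 2 * fmax.
fs_min = 2 * 5000 = 10000 Hz
Practical rate = 3 * fs_min = 3 * 10000 = 30000 Hz

fs_min = 10000 Hz, fs_practical = 30000 Hz


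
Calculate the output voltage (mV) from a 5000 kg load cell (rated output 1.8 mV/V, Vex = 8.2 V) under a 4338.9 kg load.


Vout = rated_output * Vex * (load / capacity).
Vout = 1.8 * 8.2 * (4338.9 / 5000)
Vout = 1.8 * 8.2 * 0.86778
Vout = 12.808 mV

12.808 mV


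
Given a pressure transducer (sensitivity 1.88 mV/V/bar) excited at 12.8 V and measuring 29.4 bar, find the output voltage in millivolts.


Output = sensitivity * Vex * P.
Vout = 1.88 * 12.8 * 29.4
Vout = 24.064 * 29.4
Vout = 707.48 mV

707.48 mV


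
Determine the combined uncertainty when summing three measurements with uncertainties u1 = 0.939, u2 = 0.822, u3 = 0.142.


For a sum of independent quantities, uc = sqrt(u1^2 + u2^2 + u3^2).
uc = sqrt(0.939^2 + 0.822^2 + 0.142^2)
uc = sqrt(0.881721 + 0.675684 + 0.020164)
uc = 1.256

1.256


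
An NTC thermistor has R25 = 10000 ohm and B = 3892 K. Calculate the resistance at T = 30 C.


NTC thermistor equation: Rt = R25 * exp(B * (1/T - 1/T25)).
T in Kelvin: 303.15 K, T25 = 298.15 K
1/T - 1/T25 = 1/303.15 - 1/298.15 = -5.532e-05
B * (1/T - 1/T25) = 3892 * -5.532e-05 = -0.2153
Rt = 10000 * exp(-0.2153) = 8063.0 ohm

8063.0 ohm


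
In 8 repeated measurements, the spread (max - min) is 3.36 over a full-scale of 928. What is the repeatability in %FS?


Repeatability = (spread / full scale) * 100%.
R = (3.36 / 928) * 100
R = 0.362 %FS

0.362 %FS


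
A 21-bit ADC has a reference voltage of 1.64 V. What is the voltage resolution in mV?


The resolution (LSB) of an ADC is Vref / 2^n.
LSB = 1.64 / 2^21
LSB = 1.64 / 2097152
LSB = 7.8e-07 V = 0.00078201 mV

0.00078201 mV


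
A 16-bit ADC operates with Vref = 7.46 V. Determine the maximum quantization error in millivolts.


The maximum quantization error is +/- LSB/2.
LSB = Vref / 2^n = 7.46 / 65536 = 0.00011383 V
Max error = LSB / 2 = 0.00011383 / 2 = 5.692e-05 V
Max error = 0.0569 mV

0.0569 mV


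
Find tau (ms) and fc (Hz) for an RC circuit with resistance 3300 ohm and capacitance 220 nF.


Time constant: tau = R * C.
tau = 3300 * 2.20e-07 = 0.000726 s
tau = 0.726 ms
Cutoff frequency: fc = 1 / (2*pi*R*C).
fc = 1 / (2*pi*0.000726) = 219.22 Hz

tau = 0.726 ms, fc = 219.22 Hz


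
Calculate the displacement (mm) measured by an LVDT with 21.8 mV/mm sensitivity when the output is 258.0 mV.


Displacement = Vout / sensitivity.
d = 258.0 / 21.8
d = 11.835 mm

11.835 mm


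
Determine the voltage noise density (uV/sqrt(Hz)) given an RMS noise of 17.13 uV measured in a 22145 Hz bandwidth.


Noise spectral density = Vrms / sqrt(BW).
NSD = 17.13 / sqrt(22145)
NSD = 17.13 / 148.812
NSD = 0.1151 uV/sqrt(Hz)

0.1151 uV/sqrt(Hz)


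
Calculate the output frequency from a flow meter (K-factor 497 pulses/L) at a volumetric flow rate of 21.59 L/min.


Frequency = K * Q / 60 (converting L/min to L/s).
f = 497 * 21.59 / 60
f = 10730.23 / 60
f = 178.84 Hz

178.84 Hz


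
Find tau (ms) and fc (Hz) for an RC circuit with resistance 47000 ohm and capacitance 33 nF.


Time constant: tau = R * C.
tau = 47000 * 3.30e-08 = 0.001551 s
tau = 1.551 ms
Cutoff frequency: fc = 1 / (2*pi*R*C).
fc = 1 / (2*pi*0.001551) = 102.61 Hz

tau = 1.551 ms, fc = 102.61 Hz


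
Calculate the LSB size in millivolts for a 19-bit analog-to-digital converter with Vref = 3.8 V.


The resolution (LSB) of an ADC is Vref / 2^n.
LSB = 3.8 / 2^19
LSB = 3.8 / 524288
LSB = 7.25e-06 V = 0.00724792 mV

0.00724792 mV


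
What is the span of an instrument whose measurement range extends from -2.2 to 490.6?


Span = upper range - lower range.
Span = 490.6 - (-2.2)
Span = 492.8

492.8


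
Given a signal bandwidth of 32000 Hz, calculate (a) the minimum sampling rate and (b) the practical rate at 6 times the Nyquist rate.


By Nyquist theorem, fs_min = 2 * fmax.
fs_min = 2 * 32000 = 64000 Hz
Practical rate = 6 * fs_min = 6 * 64000 = 384000 Hz

fs_min = 64000 Hz, fs_practical = 384000 Hz


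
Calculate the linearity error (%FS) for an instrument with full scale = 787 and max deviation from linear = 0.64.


Linearity error = (max deviation / full scale) * 100%.
Linearity = (0.64 / 787) * 100
Linearity = 0.081 %FS

0.081 %FS


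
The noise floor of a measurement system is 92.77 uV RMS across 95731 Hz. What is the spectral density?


Noise spectral density = Vrms / sqrt(BW).
NSD = 92.77 / sqrt(95731)
NSD = 92.77 / 309.4043
NSD = 0.2998 uV/sqrt(Hz)

0.2998 uV/sqrt(Hz)


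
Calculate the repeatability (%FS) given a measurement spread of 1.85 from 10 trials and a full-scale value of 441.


Repeatability = (spread / full scale) * 100%.
R = (1.85 / 441) * 100
R = 0.42 %FS

0.42 %FS


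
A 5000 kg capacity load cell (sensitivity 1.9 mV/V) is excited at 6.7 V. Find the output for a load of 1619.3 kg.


Vout = rated_output * Vex * (load / capacity).
Vout = 1.9 * 6.7 * (1619.3 / 5000)
Vout = 1.9 * 6.7 * 0.32386
Vout = 4.123 mV

4.123 mV


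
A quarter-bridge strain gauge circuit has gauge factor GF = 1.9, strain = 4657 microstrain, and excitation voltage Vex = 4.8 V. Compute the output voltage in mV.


Quarter bridge output: Vout = (GF * epsilon * Vex) / 4.
Vout = (1.9 * 4657e-6 * 4.8) / 4
Vout = 0.04247184 / 4 V
Vout = 0.01061796 V = 10.618 mV

10.618 mV


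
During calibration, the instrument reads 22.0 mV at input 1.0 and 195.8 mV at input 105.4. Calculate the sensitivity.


Sensitivity = (y2 - y1) / (x2 - x1).
S = (195.8 - 22.0) / (105.4 - 1.0)
S = 173.8 / 104.4
S = 1.6648 mV/unit

1.6648 mV/unit


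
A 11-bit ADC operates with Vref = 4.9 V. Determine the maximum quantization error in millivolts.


The maximum quantization error is +/- LSB/2.
LSB = Vref / 2^n = 4.9 / 2048 = 0.00239258 V
Max error = LSB / 2 = 0.00239258 / 2 = 0.00119629 V
Max error = 1.1963 mV

1.1963 mV


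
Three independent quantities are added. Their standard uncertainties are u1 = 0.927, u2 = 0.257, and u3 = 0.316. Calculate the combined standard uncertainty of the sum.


For a sum of independent quantities, uc = sqrt(u1^2 + u2^2 + u3^2).
uc = sqrt(0.927^2 + 0.257^2 + 0.316^2)
uc = sqrt(0.859329 + 0.066049 + 0.099856)
uc = 1.0125

1.0125


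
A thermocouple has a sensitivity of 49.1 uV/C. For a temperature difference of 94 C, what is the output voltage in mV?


The thermocouple output V = sensitivity * dT.
V = 49.1 uV/C * 94 C
V = 4615.4 uV
V = 4.615 mV

4.615 mV


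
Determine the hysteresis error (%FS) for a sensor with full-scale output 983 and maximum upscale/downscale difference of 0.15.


Hysteresis = (max difference / full scale) * 100%.
H = (0.15 / 983) * 100
H = 0.015 %FS

0.015 %FS


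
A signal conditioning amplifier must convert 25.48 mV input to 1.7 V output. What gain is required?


Gain = Vout / Vin (converting to same units).
G = 1.7 V / 25.48 mV
G = 1700.0 mV / 25.48 mV
G = 66.72

66.72


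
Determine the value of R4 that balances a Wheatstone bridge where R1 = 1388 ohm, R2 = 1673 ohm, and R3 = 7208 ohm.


At balance: R1*R4 = R2*R3, so R4 = R2*R3/R1.
R4 = 1673 * 7208 / 1388
R4 = 12058984 / 1388
R4 = 8688.03 ohm

8688.03 ohm


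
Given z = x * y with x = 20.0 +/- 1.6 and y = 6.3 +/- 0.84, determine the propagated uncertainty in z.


For a product z = x*y, the relative uncertainty is:
uz/z = sqrt((ux/x)^2 + (uy/y)^2)
Relative uncertainties: ux/x = 1.6/20.0 = 0.08
uy/y = 0.84/6.3 = 0.133333
z = 20.0 * 6.3 = 126.0
uz = 126.0 * sqrt(0.08^2 + 0.133333^2) = 19.592

19.592


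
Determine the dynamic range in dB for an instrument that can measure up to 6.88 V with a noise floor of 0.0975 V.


Dynamic range = 20 * log10(Vmax / Vnoise).
DR = 20 * log10(6.88 / 0.0975)
DR = 20 * log10(70.56)
DR = 36.97 dB

36.97 dB


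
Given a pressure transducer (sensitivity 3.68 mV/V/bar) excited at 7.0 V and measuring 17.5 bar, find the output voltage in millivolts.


Output = sensitivity * Vex * P.
Vout = 3.68 * 7.0 * 17.5
Vout = 25.76 * 17.5
Vout = 450.8 mV

450.8 mV


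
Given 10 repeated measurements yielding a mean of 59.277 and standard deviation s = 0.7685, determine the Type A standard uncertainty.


The standard uncertainty for Type A evaluation is u = s / sqrt(n).
u = 0.7685 / sqrt(10)
u = 0.7685 / 3.1623
u = 0.243

0.243


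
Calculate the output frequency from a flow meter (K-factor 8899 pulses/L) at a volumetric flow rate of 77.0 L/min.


Frequency = K * Q / 60 (converting L/min to L/s).
f = 8899 * 77.0 / 60
f = 685223.0 / 60
f = 11420.38 Hz

11420.38 Hz


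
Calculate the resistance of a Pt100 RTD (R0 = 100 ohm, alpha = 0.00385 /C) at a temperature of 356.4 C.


The RTD equation: Rt = R0 * (1 + alpha * T).
Rt = 100 * (1 + 0.00385 * 356.4)
Rt = 100 * (1 + 1.37214)
Rt = 100 * 2.37214
Rt = 237.214 ohm

237.214 ohm


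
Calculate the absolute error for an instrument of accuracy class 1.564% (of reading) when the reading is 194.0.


Absolute error = (accuracy% / 100) * reading.
Error = (1.564 / 100) * 194.0
Error = 0.01564 * 194.0
Error = 3.0342

3.0342


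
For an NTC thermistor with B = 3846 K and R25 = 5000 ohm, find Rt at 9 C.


NTC thermistor equation: Rt = R25 * exp(B * (1/T - 1/T25)).
T in Kelvin: 282.15 K, T25 = 298.15 K
1/T - 1/T25 = 1/282.15 - 1/298.15 = 0.0001902
B * (1/T - 1/T25) = 3846 * 0.0001902 = 0.7315
Rt = 5000 * exp(0.7315) = 10391.0 ohm

10391.0 ohm


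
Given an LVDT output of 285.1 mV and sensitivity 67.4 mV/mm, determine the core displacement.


Displacement = Vout / sensitivity.
d = 285.1 / 67.4
d = 4.23 mm

4.23 mm


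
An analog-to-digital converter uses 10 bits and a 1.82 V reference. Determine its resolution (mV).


The resolution (LSB) of an ADC is Vref / 2^n.
LSB = 1.82 / 2^10
LSB = 1.82 / 1024
LSB = 0.00177734 V = 1.77734375 mV

1.77734375 mV


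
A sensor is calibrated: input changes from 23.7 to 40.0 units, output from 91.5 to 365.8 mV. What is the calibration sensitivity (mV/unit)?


Sensitivity = (y2 - y1) / (x2 - x1).
S = (365.8 - 91.5) / (40.0 - 23.7)
S = 274.3 / 16.3
S = 16.8282 mV/unit

16.8282 mV/unit


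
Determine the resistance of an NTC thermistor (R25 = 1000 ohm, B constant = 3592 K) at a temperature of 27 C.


NTC thermistor equation: Rt = R25 * exp(B * (1/T - 1/T25)).
T in Kelvin: 300.15 K, T25 = 298.15 K
1/T - 1/T25 = 1/300.15 - 1/298.15 = -2.235e-05
B * (1/T - 1/T25) = 3592 * -2.235e-05 = -0.0803
Rt = 1000 * exp(-0.0803) = 922.9 ohm

922.9 ohm


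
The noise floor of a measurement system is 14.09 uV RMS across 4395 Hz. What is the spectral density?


Noise spectral density = Vrms / sqrt(BW).
NSD = 14.09 / sqrt(4395)
NSD = 14.09 / 66.2948
NSD = 0.2125 uV/sqrt(Hz)

0.2125 uV/sqrt(Hz)


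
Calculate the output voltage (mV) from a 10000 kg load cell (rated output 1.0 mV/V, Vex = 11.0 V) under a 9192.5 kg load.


Vout = rated_output * Vex * (load / capacity).
Vout = 1.0 * 11.0 * (9192.5 / 10000)
Vout = 1.0 * 11.0 * 0.91925
Vout = 10.112 mV

10.112 mV


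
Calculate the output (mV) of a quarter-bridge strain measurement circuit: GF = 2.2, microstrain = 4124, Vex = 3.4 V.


Quarter bridge output: Vout = (GF * epsilon * Vex) / 4.
Vout = (2.2 * 4124e-6 * 3.4) / 4
Vout = 0.03084752 / 4 V
Vout = 0.00771188 V = 7.7119 mV

7.7119 mV


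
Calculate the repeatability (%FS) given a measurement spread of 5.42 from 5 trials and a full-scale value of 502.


Repeatability = (spread / full scale) * 100%.
R = (5.42 / 502) * 100
R = 1.08 %FS

1.08 %FS


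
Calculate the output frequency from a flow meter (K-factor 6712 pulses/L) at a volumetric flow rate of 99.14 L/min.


Frequency = K * Q / 60 (converting L/min to L/s).
f = 6712 * 99.14 / 60
f = 665427.68 / 60
f = 11090.46 Hz

11090.46 Hz


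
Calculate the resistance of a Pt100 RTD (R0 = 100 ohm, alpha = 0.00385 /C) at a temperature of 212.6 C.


The RTD equation: Rt = R0 * (1 + alpha * T).
Rt = 100 * (1 + 0.00385 * 212.6)
Rt = 100 * (1 + 0.81851)
Rt = 100 * 1.81851
Rt = 181.851 ohm

181.851 ohm


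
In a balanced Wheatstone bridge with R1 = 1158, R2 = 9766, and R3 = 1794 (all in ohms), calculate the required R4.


At balance: R1*R4 = R2*R3, so R4 = R2*R3/R1.
R4 = 9766 * 1794 / 1158
R4 = 17520204 / 1158
R4 = 15129.71 ohm

15129.71 ohm


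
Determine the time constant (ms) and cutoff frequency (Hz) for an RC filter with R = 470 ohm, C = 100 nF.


Time constant: tau = R * C.
tau = 470 * 1.00e-07 = 4.7e-05 s
tau = 0.047 ms
Cutoff frequency: fc = 1 / (2*pi*R*C).
fc = 1 / (2*pi*4.7e-05) = 3386.28 Hz

tau = 0.047 ms, fc = 3386.28 Hz


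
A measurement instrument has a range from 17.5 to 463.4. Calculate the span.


Span = upper range - lower range.
Span = 463.4 - (17.5)
Span = 445.9

445.9


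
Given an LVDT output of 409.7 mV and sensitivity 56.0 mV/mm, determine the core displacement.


Displacement = Vout / sensitivity.
d = 409.7 / 56.0
d = 7.316 mm

7.316 mm


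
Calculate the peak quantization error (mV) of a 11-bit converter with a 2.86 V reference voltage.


The maximum quantization error is +/- LSB/2.
LSB = Vref / 2^n = 2.86 / 2048 = 0.00139648 V
Max error = LSB / 2 = 0.00139648 / 2 = 0.00069824 V
Max error = 0.6982 mV

0.6982 mV


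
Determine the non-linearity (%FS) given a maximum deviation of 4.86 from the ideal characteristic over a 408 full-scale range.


Linearity error = (max deviation / full scale) * 100%.
Linearity = (4.86 / 408) * 100
Linearity = 1.191 %FS

1.191 %FS


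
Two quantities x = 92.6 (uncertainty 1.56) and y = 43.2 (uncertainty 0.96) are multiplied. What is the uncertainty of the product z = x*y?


For a product z = x*y, the relative uncertainty is:
uz/z = sqrt((ux/x)^2 + (uy/y)^2)
Relative uncertainties: ux/x = 1.56/92.6 = 0.016847
uy/y = 0.96/43.2 = 0.022222
z = 92.6 * 43.2 = 4000.3
uz = 4000.3 * sqrt(0.016847^2 + 0.022222^2) = 111.553

111.553


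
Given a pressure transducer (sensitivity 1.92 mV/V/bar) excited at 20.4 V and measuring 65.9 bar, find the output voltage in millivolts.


Output = sensitivity * Vex * P.
Vout = 1.92 * 20.4 * 65.9
Vout = 39.168 * 65.9
Vout = 2581.17 mV

2581.17 mV


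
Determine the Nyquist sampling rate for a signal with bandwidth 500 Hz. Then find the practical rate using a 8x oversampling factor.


By Nyquist theorem, fs_min = 2 * fmax.
fs_min = 2 * 500 = 1000 Hz
Practical rate = 8 * fs_min = 8 * 1000 = 8000 Hz

fs_min = 1000 Hz, fs_practical = 8000 Hz


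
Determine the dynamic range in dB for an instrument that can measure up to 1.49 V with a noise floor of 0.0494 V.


Dynamic range = 20 * log10(Vmax / Vnoise).
DR = 20 * log10(1.49 / 0.0494)
DR = 20 * log10(30.16)
DR = 29.59 dB

29.59 dB


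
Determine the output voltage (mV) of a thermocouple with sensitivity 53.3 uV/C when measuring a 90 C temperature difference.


The thermocouple output V = sensitivity * dT.
V = 53.3 uV/C * 90 C
V = 4797.0 uV
V = 4.797 mV

4.797 mV


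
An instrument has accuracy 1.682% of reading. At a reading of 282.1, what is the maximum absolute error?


Absolute error = (accuracy% / 100) * reading.
Error = (1.682 / 100) * 282.1
Error = 0.01682 * 282.1
Error = 4.7449

4.7449


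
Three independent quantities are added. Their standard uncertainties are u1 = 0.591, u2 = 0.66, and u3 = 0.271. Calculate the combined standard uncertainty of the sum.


For a sum of independent quantities, uc = sqrt(u1^2 + u2^2 + u3^2).
uc = sqrt(0.591^2 + 0.66^2 + 0.271^2)
uc = sqrt(0.349281 + 0.4356 + 0.073441)
uc = 0.9265

0.9265


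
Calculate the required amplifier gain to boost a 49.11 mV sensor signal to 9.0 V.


Gain = Vout / Vin (converting to same units).
G = 9.0 V / 49.11 mV
G = 9000.0 mV / 49.11 mV
G = 183.26

183.26


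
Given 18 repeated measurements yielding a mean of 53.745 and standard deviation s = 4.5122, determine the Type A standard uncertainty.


The standard uncertainty for Type A evaluation is u = s / sqrt(n).
u = 4.5122 / sqrt(18)
u = 4.5122 / 4.2426
u = 1.0635

1.0635


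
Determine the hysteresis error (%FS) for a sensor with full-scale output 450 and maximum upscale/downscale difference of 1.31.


Hysteresis = (max difference / full scale) * 100%.
H = (1.31 / 450) * 100
H = 0.291 %FS

0.291 %FS


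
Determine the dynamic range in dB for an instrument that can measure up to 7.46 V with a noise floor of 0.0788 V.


Dynamic range = 20 * log10(Vmax / Vnoise).
DR = 20 * log10(7.46 / 0.0788)
DR = 20 * log10(94.67)
DR = 39.52 dB

39.52 dB


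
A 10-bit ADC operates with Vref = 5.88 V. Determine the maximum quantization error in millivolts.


The maximum quantization error is +/- LSB/2.
LSB = Vref / 2^n = 5.88 / 1024 = 0.00574219 V
Max error = LSB / 2 = 0.00574219 / 2 = 0.00287109 V
Max error = 2.8711 mV

2.8711 mV


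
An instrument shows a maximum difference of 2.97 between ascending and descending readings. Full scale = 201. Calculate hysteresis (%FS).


Hysteresis = (max difference / full scale) * 100%.
H = (2.97 / 201) * 100
H = 1.478 %FS

1.478 %FS


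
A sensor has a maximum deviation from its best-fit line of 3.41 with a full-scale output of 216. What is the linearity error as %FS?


Linearity error = (max deviation / full scale) * 100%.
Linearity = (3.41 / 216) * 100
Linearity = 1.579 %FS

1.579 %FS


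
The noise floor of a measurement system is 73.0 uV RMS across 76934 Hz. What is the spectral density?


Noise spectral density = Vrms / sqrt(BW).
NSD = 73.0 / sqrt(76934)
NSD = 73.0 / 277.3698
NSD = 0.2632 uV/sqrt(Hz)

0.2632 uV/sqrt(Hz)


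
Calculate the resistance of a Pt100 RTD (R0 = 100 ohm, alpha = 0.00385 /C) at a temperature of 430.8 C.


The RTD equation: Rt = R0 * (1 + alpha * T).
Rt = 100 * (1 + 0.00385 * 430.8)
Rt = 100 * (1 + 1.65858)
Rt = 100 * 2.65858
Rt = 265.858 ohm

265.858 ohm


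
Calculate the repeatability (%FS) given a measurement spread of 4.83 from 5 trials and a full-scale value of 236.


Repeatability = (spread / full scale) * 100%.
R = (4.83 / 236) * 100
R = 2.047 %FS

2.047 %FS


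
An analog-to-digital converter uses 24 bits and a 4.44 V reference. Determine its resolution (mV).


The resolution (LSB) of an ADC is Vref / 2^n.
LSB = 4.44 / 2^24
LSB = 4.44 / 16777216
LSB = 2.6e-07 V = 0.00026464 mV

0.00026464 mV


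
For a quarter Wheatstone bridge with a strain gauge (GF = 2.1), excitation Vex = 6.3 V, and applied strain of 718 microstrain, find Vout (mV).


Quarter bridge output: Vout = (GF * epsilon * Vex) / 4.
Vout = (2.1 * 718e-6 * 6.3) / 4
Vout = 0.00949914 / 4 V
Vout = 0.00237478 V = 2.3748 mV

2.3748 mV


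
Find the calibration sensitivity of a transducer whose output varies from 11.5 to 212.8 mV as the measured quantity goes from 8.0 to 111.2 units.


Sensitivity = (y2 - y1) / (x2 - x1).
S = (212.8 - 11.5) / (111.2 - 8.0)
S = 201.3 / 103.2
S = 1.9506 mV/unit

1.9506 mV/unit


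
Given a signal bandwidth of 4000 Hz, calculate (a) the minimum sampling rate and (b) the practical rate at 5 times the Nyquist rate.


By Nyquist theorem, fs_min = 2 * fmax.
fs_min = 2 * 4000 = 8000 Hz
Practical rate = 5 * fs_min = 5 * 8000 = 40000 Hz

fs_min = 8000 Hz, fs_practical = 40000 Hz


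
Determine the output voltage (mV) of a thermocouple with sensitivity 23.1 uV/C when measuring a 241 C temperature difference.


The thermocouple output V = sensitivity * dT.
V = 23.1 uV/C * 241 C
V = 5567.1 uV
V = 5.567 mV

5.567 mV


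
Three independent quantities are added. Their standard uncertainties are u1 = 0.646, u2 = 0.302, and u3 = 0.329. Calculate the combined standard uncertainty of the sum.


For a sum of independent quantities, uc = sqrt(u1^2 + u2^2 + u3^2).
uc = sqrt(0.646^2 + 0.302^2 + 0.329^2)
uc = sqrt(0.417316 + 0.091204 + 0.108241)
uc = 0.7853

0.7853


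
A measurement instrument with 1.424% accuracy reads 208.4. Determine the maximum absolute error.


Absolute error = (accuracy% / 100) * reading.
Error = (1.424 / 100) * 208.4
Error = 0.01424 * 208.4
Error = 2.9676

2.9676


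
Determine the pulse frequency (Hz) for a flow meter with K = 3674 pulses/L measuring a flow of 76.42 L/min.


Frequency = K * Q / 60 (converting L/min to L/s).
f = 3674 * 76.42 / 60
f = 280767.08 / 60
f = 4679.45 Hz

4679.45 Hz


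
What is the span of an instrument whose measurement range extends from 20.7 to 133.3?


Span = upper range - lower range.
Span = 133.3 - (20.7)
Span = 112.6

112.6


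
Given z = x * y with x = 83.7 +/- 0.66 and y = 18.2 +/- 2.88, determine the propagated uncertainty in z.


For a product z = x*y, the relative uncertainty is:
uz/z = sqrt((ux/x)^2 + (uy/y)^2)
Relative uncertainties: ux/x = 0.66/83.7 = 0.007885
uy/y = 2.88/18.2 = 0.158242
z = 83.7 * 18.2 = 1523.3
uz = 1523.3 * sqrt(0.007885^2 + 0.158242^2) = 241.355

241.355


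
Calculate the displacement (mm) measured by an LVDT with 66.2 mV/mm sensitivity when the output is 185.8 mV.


Displacement = Vout / sensitivity.
d = 185.8 / 66.2
d = 2.807 mm

2.807 mm


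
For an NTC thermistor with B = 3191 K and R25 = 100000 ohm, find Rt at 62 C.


NTC thermistor equation: Rt = R25 * exp(B * (1/T - 1/T25)).
T in Kelvin: 335.15 K, T25 = 298.15 K
1/T - 1/T25 = 1/335.15 - 1/298.15 = -0.00037028
B * (1/T - 1/T25) = 3191 * -0.00037028 = -1.1816
Rt = 100000 * exp(-1.1816) = 30680.1 ohm

30680.1 ohm


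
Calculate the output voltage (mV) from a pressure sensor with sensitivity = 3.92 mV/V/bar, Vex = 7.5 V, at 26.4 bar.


Output = sensitivity * Vex * P.
Vout = 3.92 * 7.5 * 26.4
Vout = 29.4 * 26.4
Vout = 776.16 mV

776.16 mV


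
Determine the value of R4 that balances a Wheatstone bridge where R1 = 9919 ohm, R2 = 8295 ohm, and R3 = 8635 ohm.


At balance: R1*R4 = R2*R3, so R4 = R2*R3/R1.
R4 = 8295 * 8635 / 9919
R4 = 71627325 / 9919
R4 = 7221.22 ohm

7221.22 ohm


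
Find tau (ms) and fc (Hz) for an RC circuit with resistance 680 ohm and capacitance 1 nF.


Time constant: tau = R * C.
tau = 680 * 1.00e-09 = 6.8e-07 s
tau = 0.0007 ms
Cutoff frequency: fc = 1 / (2*pi*R*C).
fc = 1 / (2*pi*6.8e-07) = 234051.39 Hz

tau = 0.0007 ms, fc = 234051.39 Hz


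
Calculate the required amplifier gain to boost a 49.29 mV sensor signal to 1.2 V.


Gain = Vout / Vin (converting to same units).
G = 1.2 V / 49.29 mV
G = 1200.0 mV / 49.29 mV
G = 24.35

24.35


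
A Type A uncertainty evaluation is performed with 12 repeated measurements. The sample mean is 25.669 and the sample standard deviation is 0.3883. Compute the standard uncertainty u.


The standard uncertainty for Type A evaluation is u = s / sqrt(n).
u = 0.3883 / sqrt(12)
u = 0.3883 / 3.4641
u = 0.1121

0.1121


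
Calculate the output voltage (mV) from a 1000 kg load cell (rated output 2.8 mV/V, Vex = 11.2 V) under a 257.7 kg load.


Vout = rated_output * Vex * (load / capacity).
Vout = 2.8 * 11.2 * (257.7 / 1000)
Vout = 2.8 * 11.2 * 0.2577
Vout = 8.081 mV

8.081 mV


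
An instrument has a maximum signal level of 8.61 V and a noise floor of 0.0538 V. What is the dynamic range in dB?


Dynamic range = 20 * log10(Vmax / Vnoise).
DR = 20 * log10(8.61 / 0.0538)
DR = 20 * log10(160.04)
DR = 44.08 dB

44.08 dB
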